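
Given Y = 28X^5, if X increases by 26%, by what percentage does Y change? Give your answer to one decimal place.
217.6%

For Y = 28X^5:
If X → X(1 + 0.26)
Then Y → Y · (1 + 0.26)^5
     ≈ Y · 3.1758

Percentage change = ((1 + 0.26)^5 − 1) × 100% ≈ 217.6%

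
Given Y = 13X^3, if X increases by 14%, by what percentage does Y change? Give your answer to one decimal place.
48.2%

For Y = 13X^3:
If X → X(1 + 0.14)
Then Y → Y · (1 + 0.14)^3
     ≈ Y · 1.4815

Percentage change = ((1 + 0.14)^3 − 1) × 100% ≈ 48.2%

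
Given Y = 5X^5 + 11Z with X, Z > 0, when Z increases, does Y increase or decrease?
Y increases

Taking the partial derivative:
∂Y/∂Z = 11

∂Y/∂Z = 11 > 0 (assuming positive values)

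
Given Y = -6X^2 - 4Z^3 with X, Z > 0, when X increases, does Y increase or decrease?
Y decreases

Taking the partial derivative:
∂Y/∂X = -12X

∂Y/∂X = -12X < 0 (assuming positive values)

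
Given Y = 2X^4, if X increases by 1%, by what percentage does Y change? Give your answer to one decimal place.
4.1%

For Y = 2X^4:
If X → X(1 + 0.01)
Then Y → Y · (1 + 0.01)^4
     ≈ Y · 1.0406

Percentage change = ((1 + 0.01)^4 − 1) × 100% ≈ 4.1%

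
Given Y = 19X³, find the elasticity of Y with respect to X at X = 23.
Elasticity = 3

Elasticity = (dY/dX) · (X/Y)

dY/dX = 57·X²
At X = 23: dY/dX = 30153, Y = 231173

Elasticity = 30153 · (23 / 231173) = 3

Interpretation: for a small percentage change in X, the percentage change in Y is approximately 3.00 times as large.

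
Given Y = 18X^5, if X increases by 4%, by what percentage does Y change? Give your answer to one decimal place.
21.7%

For Y = 18X^5:
If X → X(1 + 0.04)
Then Y → Y · (1 + 0.04)^5
     ≈ Y · 1.2167

Percentage change = ((1 + 0.04)^5 − 1) × 100% ≈ 21.7%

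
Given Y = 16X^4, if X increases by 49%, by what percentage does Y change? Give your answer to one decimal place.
392.9%

For Y = 16X^4:
If X → X(1 + 0.49)
Then Y → Y · (1 + 0.49)^4
     ≈ Y · 4.9288

Percentage change = ((1 + 0.49)^4 − 1) × 100% ≈ 392.9%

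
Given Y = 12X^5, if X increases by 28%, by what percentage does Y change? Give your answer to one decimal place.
243.6%

For Y = 12X^5:
If X → X(1 + 0.28)
Then Y → Y · (1 + 0.28)^5
     ≈ Y · 3.4360

Percentage change = ((1 + 0.28)^5 − 1) × 100% ≈ 243.6%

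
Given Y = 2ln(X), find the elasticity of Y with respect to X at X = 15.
Elasticity = 1/ln(15) ≈ 0.3693

Elasticity = (dY/dX) · (X/Y)

dY/dX = 2/X
At X = 15: dY/dX = 2/15, Y = 2·ln(15)

Elasticity = (2/15) · (15 / (2·ln(15))) = 1/ln(15) ≈ 0.3693

Interpretation: for a small percentage change in X, the percentage change in Y is approximately 0.37 times as large.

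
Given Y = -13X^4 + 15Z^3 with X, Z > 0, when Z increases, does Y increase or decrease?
Y increases

Taking the partial derivative:
∂Y/∂Z = 45Z^2

∂Y/∂Z = 45Z^2 > 0 (assuming positive values)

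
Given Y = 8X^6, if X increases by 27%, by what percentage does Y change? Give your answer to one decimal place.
319.6%

For Y = 8X^6:
If X → X(1 + 0.27)
Then Y → Y · (1 + 0.27)^6
     ≈ Y · 4.1959

Percentage change = ((1 + 0.27)^6 − 1) × 100% ≈ 319.6%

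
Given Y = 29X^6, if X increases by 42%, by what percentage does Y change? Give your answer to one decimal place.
719.8%

For Y = 29X^6:
If X → X(1 + 0.42)
Then Y → Y · (1 + 0.42)^6
     ≈ Y · 8.1984

Percentage change = ((1 + 0.42)^6 − 1) × 100% ≈ 719.8%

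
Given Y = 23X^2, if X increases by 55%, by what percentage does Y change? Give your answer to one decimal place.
140.3%

For Y = 23X^2:
If X → X(1 + 0.55)
Then Y → Y · (1 + 0.55)^2
     = Y · 2.4025

Percentage change = ((1 + 0.55)^2 − 1) × 100% ≈ 140.3%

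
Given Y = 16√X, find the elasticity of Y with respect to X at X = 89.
Elasticity = 1/2

Elasticity = (dY/dX) · (X/Y)

dY/dX = 8/√X
At X = 89: dY/dX = 8·√89/89, Y = 16·√89

Elasticity = (8·√89/89) · (89 / (16·√89)) = 1/2

Interpretation: for a small percentage change in X, the percentage change in Y is approximately 0.50 times as large.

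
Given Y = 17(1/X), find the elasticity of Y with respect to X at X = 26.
Elasticity = -1

Elasticity = (dY/dX) · (X/Y)

dY/dX = -17/X²
At X = 26: dY/dX = -17/676, Y = 17/26

Elasticity = (-17/676) · (26 / (17/26)) = -1

Interpretation: for a small percentage change in X, the percentage change in Y is approximately -1.00 times as large.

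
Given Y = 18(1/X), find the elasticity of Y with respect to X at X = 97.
Elasticity = -1

Elasticity = (dY/dX) · (X/Y)

dY/dX = -18/X²
At X = 97: dY/dX = -18/9409, Y = 18/97

Elasticity = (-18/9409) · (97 / (18/97)) = -1

Interpretation: for a small percentage change in X, the percentage change in Y is approximately -1.00 times as large.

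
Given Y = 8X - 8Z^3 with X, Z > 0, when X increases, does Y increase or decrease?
Y increases

Taking the partial derivative:
∂Y/∂X = 8

∂Y/∂X = 8 > 0 (assuming positive values)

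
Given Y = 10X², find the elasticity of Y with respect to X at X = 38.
Elasticity = 2

Elasticity = (dY/dX) · (X/Y)

dY/dX = 20·X
At X = 38: dY/dX = 760, Y = 14440

Elasticity = 760 · (38 / 14440) = 2

Interpretation: for a small percentage change in X, the percentage change in Y is approximately 2.00 times as large.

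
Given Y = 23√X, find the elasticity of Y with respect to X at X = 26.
Elasticity = 1/2

Elasticity = (dY/dX) · (X/Y)

dY/dX = 23/(2·√X)
At X = 26: dY/dX = 23·√26/52, Y = 23·√26

Elasticity = (23·√26/52) · (26 / (23·√26)) = 1/2

Interpretation: for a small percentage change in X, the percentage change in Y is approximately 0.50 times as large.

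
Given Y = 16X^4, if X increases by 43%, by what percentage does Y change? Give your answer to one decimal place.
318.2%

For Y = 16X^4:
If X → X(1 + 0.43)
Then Y → Y · (1 + 0.43)^4
     ≈ Y · 4.1816

Percentage change = ((1 + 0.43)^4 − 1) × 100% ≈ 318.2%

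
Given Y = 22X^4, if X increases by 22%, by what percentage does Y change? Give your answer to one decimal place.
121.5%

For Y = 22X^4:
If X → X(1 + 0.22)
Then Y → Y · (1 + 0.22)^4
     ≈ Y · 2.2153

Percentage change = ((1 + 0.22)^4 − 1) × 100% ≈ 121.5%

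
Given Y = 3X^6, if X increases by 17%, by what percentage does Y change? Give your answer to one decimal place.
156.5%

For Y = 3X^6:
If X → X(1 + 0.17)
Then Y → Y · (1 + 0.17)^6
     ≈ Y · 2.5652

Percentage change = ((1 + 0.17)^6 − 1) × 100% ≈ 156.5%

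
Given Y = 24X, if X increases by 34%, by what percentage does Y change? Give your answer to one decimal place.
34.0%

For Y = 24X:
If X → X(1 + 0.34)
Then Y → Y · (1 + 0.34)^1
     = Y · 1.3400

Percentage change = ((1 + 0.34)^1 − 1) × 100% = 34.0%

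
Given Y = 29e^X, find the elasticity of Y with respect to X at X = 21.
Elasticity = 21

Elasticity = (dY/dX) · (X/Y)

dY/dX = 29·e^X
At X = 21: dY/dX = 29·e^21, Y = 29·e^21

Elasticity = (29·e^21) · (21 / (29·e^21)) = 21

Interpretation: for a small percentage change in X, the percentage change in Y is approximately 21.00 times as large.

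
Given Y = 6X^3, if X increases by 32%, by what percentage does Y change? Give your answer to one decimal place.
130.0%

For Y = 6X^3:
If X → X(1 + 0.32)
Then Y → Y · (1 + 0.32)^3
     ≈ Y · 2.3000

Percentage change = ((1 + 0.32)^3 − 1) × 100% ≈ 130.0%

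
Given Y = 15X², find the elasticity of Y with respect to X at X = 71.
Elasticity = 2

Elasticity = (dY/dX) · (X/Y)

dY/dX = 30·X
At X = 71: dY/dX = 2130, Y = 75615

Elasticity = 2130 · (71 / 75615) = 2

Interpretation: for a small percentage change in X, the percentage change in Y is approximately 2.00 times as large.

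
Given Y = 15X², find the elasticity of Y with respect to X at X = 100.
Elasticity = 2

Elasticity = (dY/dX) · (X/Y)

dY/dX = 30·X
At X = 100: dY/dX = 3000, Y = 150000

Elasticity = 3000 · (100 / 150000) = 2

Interpretation: for a small percentage change in X, the percentage change in Y is approximately 2.00 times as large.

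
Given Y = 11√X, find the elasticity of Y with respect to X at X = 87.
Elasticity = 1/2

Elasticity = (dY/dX) · (X/Y)

dY/dX = 11/(2·√X)
At X = 87: dY/dX = 11·√87/174, Y = 11·√87

Elasticity = (11·√87/174) · (87 / (11·√87)) = 1/2

Interpretation: for a small percentage change in X, the percentage change in Y is approximately 0.50 times as large.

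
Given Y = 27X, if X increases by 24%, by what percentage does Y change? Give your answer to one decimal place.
24.0%

For Y = 27X:
If X → X(1 + 0.24)
Then Y → Y · (1 + 0.24)^1
     = Y · 1.2400

Percentage change = ((1 + 0.24)^1 − 1) × 100% = 24.0%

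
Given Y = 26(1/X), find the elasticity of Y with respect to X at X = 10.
Elasticity = -1

Elasticity = (dY/dX) · (X/Y)

dY/dX = -26/X²
At X = 10: dY/dX = -13/50, Y = 13/5

Elasticity = (-13/50) · (10 / (13/5)) = -1

Interpretation: for a small percentage change in X, the percentage change in Y is approximately -1.00 times as large.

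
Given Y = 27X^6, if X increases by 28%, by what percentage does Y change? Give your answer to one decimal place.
339.8%

For Y = 27X^6:
If X → X(1 + 0.28)
Then Y → Y · (1 + 0.28)^6
     ≈ Y · 4.3980

Percentage change = ((1 + 0.28)^6 − 1) × 100% ≈ 339.8%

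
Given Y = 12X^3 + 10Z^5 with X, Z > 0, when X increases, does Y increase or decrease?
Y increases

Taking the partial derivative:
∂Y/∂X = 36X^2

∂Y/∂X = 36X^2 > 0 (assuming positive values)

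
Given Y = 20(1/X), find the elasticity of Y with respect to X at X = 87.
Elasticity = -1

Elasticity = (dY/dX) · (X/Y)

dY/dX = -20/X²
At X = 87: dY/dX = -20/7569, Y = 20/87

Elasticity = (-20/7569) · (87 / (20/87)) = -1

Interpretation: for a small percentage change in X, the percentage change in Y is approximately -1.00 times as large.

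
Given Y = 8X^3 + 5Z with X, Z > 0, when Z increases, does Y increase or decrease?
Y increases

Taking the partial derivative:
∂Y/∂Z = 5

∂Y/∂Z = 5 > 0 (assuming positive values)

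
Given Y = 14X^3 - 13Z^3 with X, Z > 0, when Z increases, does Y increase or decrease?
Y decreases

Taking the partial derivative:
∂Y/∂Z = -39Z^2

∂Y/∂Z = -39Z^2 < 0 (assuming positive values)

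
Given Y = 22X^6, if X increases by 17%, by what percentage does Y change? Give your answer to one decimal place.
156.5%

For Y = 22X^6:
If X → X(1 + 0.17)
Then Y → Y · (1 + 0.17)^6
     ≈ Y · 2.5652

Percentage change = ((1 + 0.17)^6 − 1) × 100% ≈ 156.5%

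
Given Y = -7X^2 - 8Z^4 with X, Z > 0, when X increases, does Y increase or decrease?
Y decreases

Taking the partial derivative:
∂Y/∂X = -14X

∂Y/∂X = -14X < 0 (assuming positive values)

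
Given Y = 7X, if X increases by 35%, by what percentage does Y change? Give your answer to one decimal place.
35.0%

For Y = 7X:
If X → X(1 + 0.35)
Then Y → Y · (1 + 0.35)^1
     = Y · 1.3500

Percentage change = ((1 + 0.35)^1 − 1) × 100% = 35.0%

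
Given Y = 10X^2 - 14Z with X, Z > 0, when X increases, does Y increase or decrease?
Y increases

Taking the partial derivative:
∂Y/∂X = 20X

∂Y/∂X = 20X > 0 (assuming positive values)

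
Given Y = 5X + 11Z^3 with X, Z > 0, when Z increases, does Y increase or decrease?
Y increases

Taking the partial derivative:
∂Y/∂Z = 33Z^2

∂Y/∂Z = 33Z^2 > 0 (assuming positive values)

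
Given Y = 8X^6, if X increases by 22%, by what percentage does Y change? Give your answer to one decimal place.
229.7%

For Y = 8X^6:
If X → X(1 + 0.22)
Then Y → Y · (1 + 0.22)^6
     ≈ Y · 3.2973

Percentage change = ((1 + 0.22)^6 − 1) × 100% ≈ 229.7%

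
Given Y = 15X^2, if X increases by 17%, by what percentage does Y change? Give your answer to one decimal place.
36.9%

For Y = 15X^2:
If X → X(1 + 0.17)
Then Y → Y · (1 + 0.17)^2
     = Y · 1.3689

Percentage change = ((1 + 0.17)^2 − 1) × 100% ≈ 36.9%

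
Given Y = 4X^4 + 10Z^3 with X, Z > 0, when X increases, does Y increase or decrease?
Y increases

Taking the partial derivative:
∂Y/∂X = 16X^3

∂Y/∂X = 16X^3 > 0 (assuming positive values)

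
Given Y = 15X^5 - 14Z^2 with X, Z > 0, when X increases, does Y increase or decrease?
Y increases

Taking the partial derivative:
∂Y/∂X = 75X^4

∂Y/∂X = 75X^4 > 0 (assuming positive values)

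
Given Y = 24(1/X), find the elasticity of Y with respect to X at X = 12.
Elasticity = -1

Elasticity = (dY/dX) · (X/Y)

dY/dX = -24/X²
At X = 12: dY/dX = -1/6, Y = 2

Elasticity = (-1/6) · (12 / 2) = -1

Interpretation: for a small percentage change in X, the percentage change in Y is approximately -1.00 times as large.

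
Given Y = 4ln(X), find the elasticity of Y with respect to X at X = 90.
Elasticity = 1/ln(90) ≈ 0.2222

Elasticity = (dY/dX) · (X/Y)

dY/dX = 4/X
At X = 90: dY/dX = 2/45, Y = 4·ln(90)

Elasticity = (2/45) · (90 / (4·ln(90))) = 1/ln(90) ≈ 0.2222

Interpretation: for a small percentage change in X, the percentage change in Y is approximately 0.22 times as large.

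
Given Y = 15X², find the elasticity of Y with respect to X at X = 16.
Elasticity = 2

Elasticity = (dY/dX) · (X/Y)

dY/dX = 30·X
At X = 16: dY/dX = 480, Y = 3840

Elasticity = 480 · (16 / 3840) = 2

Interpretation: for a small percentage change in X, the percentage change in Y is approximately 2.00 times as large.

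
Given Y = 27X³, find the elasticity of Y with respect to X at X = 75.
Elasticity = 3

Elasticity = (dY/dX) · (X/Y)

dY/dX = 81·X²
At X = 75: dY/dX = 455625, Y = 11390625

Elasticity = 455625 · (75 / 11390625) = 3

Interpretation: for a small percentage change in X, the percentage change in Y is approximately 3.00 times as large.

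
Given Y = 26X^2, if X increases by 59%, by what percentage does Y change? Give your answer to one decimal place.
152.8%

For Y = 26X^2:
If X → X(1 + 0.59)
Then Y → Y · (1 + 0.59)^2
     = Y · 2.5281

Percentage change = ((1 + 0.59)^2 − 1) × 100% ≈ 152.8%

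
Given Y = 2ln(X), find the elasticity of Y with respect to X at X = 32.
Elasticity = 1/ln(32) ≈ 0.2885

Elasticity = (dY/dX) · (X/Y)

dY/dX = 2/X
At X = 32: dY/dX = 1/16, Y = 2·ln(32)

Elasticity = (1/16) · (32 / (2·ln(32))) = 1/ln(32) ≈ 0.2885

Interpretation: for a small percentage change in X, the percentage change in Y is approximately 0.29 times as large.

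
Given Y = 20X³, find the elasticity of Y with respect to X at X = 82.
Elasticity = 3

Elasticity = (dY/dX) · (X/Y)

dY/dX = 60·X²
At X = 82: dY/dX = 403440, Y = 11027360

Elasticity = 403440 · (82 / 11027360) = 3

Interpretation: for a small percentage change in X, the percentage change in Y is approximately 3.00 times as large.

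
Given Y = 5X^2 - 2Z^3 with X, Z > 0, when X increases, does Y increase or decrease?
Y increases

Taking the partial derivative:
∂Y/∂X = 10X

∂Y/∂X = 10X > 0 (assuming positive values)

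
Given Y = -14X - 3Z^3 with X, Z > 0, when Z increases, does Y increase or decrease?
Y decreases

Taking the partial derivative:
∂Y/∂Z = -9Z^2

∂Y/∂Z = -9Z^2 < 0 (assuming positive values)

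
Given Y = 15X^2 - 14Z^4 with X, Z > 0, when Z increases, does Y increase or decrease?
Y decreases

Taking the partial derivative:
∂Y/∂Z = -56Z^3

∂Y/∂Z = -56Z^3 < 0 (assuming positive values)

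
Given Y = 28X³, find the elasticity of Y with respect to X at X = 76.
Elasticity = 3

Elasticity = (dY/dX) · (X/Y)

dY/dX = 84·X²
At X = 76: dY/dX = 485184, Y = 12291328

Elasticity = 485184 · (76 / 12291328) = 3

Interpretation: for a small percentage change in X, the percentage change in Y is approximately 3.00 times as large.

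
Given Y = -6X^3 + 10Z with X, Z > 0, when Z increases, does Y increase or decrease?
Y increases

Taking the partial derivative:
∂Y/∂Z = 10

∂Y/∂Z = 10 > 0 (assuming positive values)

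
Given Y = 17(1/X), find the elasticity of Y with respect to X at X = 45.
Elasticity = -1

Elasticity = (dY/dX) · (X/Y)

dY/dX = -17/X²
At X = 45: dY/dX = -17/2025, Y = 17/45

Elasticity = (-17/2025) · (45 / (17/45)) = -1

Interpretation: for a small percentage change in X, the percentage change in Y is approximately -1.00 times as large.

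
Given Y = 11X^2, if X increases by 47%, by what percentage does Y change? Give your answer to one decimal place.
116.1%

For Y = 11X^2:
If X → X(1 + 0.47)
Then Y → Y · (1 + 0.47)^2
     = Y · 2.1609

Percentage change = ((1 + 0.47)^2 − 1) × 100% ≈ 116.1%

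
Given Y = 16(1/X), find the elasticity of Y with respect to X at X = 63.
Elasticity = -1

Elasticity = (dY/dX) · (X/Y)

dY/dX = -16/X²
At X = 63: dY/dX = -16/3969, Y = 16/63

Elasticity = (-16/3969) · (63 / (16/63)) = -1

Interpretation: for a small percentage change in X, the percentage change in Y is approximately -1.00 times as large.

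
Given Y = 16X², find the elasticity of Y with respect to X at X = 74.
Elasticity = 2

Elasticity = (dY/dX) · (X/Y)

dY/dX = 32·X
At X = 74: dY/dX = 2368, Y = 87616

Elasticity = 2368 · (74 / 87616) = 2

Interpretation: for a small percentage change in X, the percentage change in Y is approximately 2.00 times as large.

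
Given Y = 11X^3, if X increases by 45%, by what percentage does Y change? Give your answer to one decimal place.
204.9%

For Y = 11X^3:
If X → X(1 + 0.45)
Then Y → Y · (1 + 0.45)^3
     ≈ Y · 3.0486

Percentage change = ((1 + 0.45)^3 − 1) × 100% ≈ 204.9%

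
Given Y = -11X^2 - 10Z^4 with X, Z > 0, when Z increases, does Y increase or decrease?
Y decreases

Taking the partial derivative:
∂Y/∂Z = -40Z^3

∂Y/∂Z = -40Z^3 < 0 (assuming positive values)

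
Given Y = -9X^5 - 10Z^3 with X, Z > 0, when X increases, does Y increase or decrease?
Y decreases

Taking the partial derivative:
∂Y/∂X = -45X^4

∂Y/∂X = -45X^4 < 0 (assuming positive values)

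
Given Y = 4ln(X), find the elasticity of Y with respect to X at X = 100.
Elasticity = 1/ln(100) ≈ 0.2171

Elasticity = (dY/dX) · (X/Y)

dY/dX = 4/X
At X = 100: dY/dX = 1/25, Y = 4·ln(100)

Elasticity = (1/25) · (100 / (4·ln(100))) = 1/ln(100) ≈ 0.2171

Interpretation: for a small percentage change in X, the percentage change in Y is approximately 0.22 times as large.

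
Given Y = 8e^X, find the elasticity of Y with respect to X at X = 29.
Elasticity = 29

Elasticity = (dY/dX) · (X/Y)

dY/dX = 8·e^X
At X = 29: dY/dX = 8·e^29, Y = 8·e^29

Elasticity = (8·e^29) · (29 / (8·e^29)) = 29

Interpretation: for a small percentage change in X, the percentage change in Y is approximately 29.00 times as large.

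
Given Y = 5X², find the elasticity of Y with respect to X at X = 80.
Elasticity = 2

Elasticity = (dY/dX) · (X/Y)

dY/dX = 10·X
At X = 80: dY/dX = 800, Y = 32000

Elasticity = 800 · (80 / 32000) = 2

Interpretation: for a small percentage change in X, the percentage change in Y is approximately 2.00 times as large.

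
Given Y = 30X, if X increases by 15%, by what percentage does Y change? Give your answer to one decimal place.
15.0%

For Y = 30X:
If X → X(1 + 0.15)
Then Y → Y · (1 + 0.15)^1
     = Y · 1.1500

Percentage change = ((1 + 0.15)^1 − 1) × 100% = 15.0%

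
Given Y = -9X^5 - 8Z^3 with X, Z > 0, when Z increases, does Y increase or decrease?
Y decreases

Taking the partial derivative:
∂Y/∂Z = -24Z^2

∂Y/∂Z = -24Z^2 < 0 (assuming positive values)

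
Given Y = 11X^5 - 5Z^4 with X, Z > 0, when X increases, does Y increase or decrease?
Y increases

Taking the partial derivative:
∂Y/∂X = 55X^4

∂Y/∂X = 55X^4 > 0 (assuming positive values)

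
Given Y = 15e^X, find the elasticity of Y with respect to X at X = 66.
Elasticity = 66

Elasticity = (dY/dX) · (X/Y)

dY/dX = 15·e^X
At X = 66: dY/dX = 15·e^66, Y = 15·e^66

Elasticity = (15·e^66) · (66 / (15·e^66)) = 66

Interpretation: for a small percentage change in X, the percentage change in Y is approximately 66.00 times as large.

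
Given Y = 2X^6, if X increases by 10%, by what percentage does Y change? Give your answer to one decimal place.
77.2%

For Y = 2X^6:
If X → X(1 + 0.1)
Then Y → Y · (1 + 0.1)^6
     ≈ Y · 1.7716

Percentage change = ((1 + 0.1)^6 − 1) × 100% ≈ 77.2%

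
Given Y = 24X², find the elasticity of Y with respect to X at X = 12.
Elasticity = 2

Elasticity = (dY/dX) · (X/Y)

dY/dX = 48·X
At X = 12: dY/dX = 576, Y = 3456

Elasticity = 576 · (12 / 3456) = 2

Interpretation: for a small percentage change in X, the percentage change in Y is approximately 2.00 times as large.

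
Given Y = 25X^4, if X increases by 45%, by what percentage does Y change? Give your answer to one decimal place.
342.1%

For Y = 25X^4:
If X → X(1 + 0.45)
Then Y → Y · (1 + 0.45)^4
     ≈ Y · 4.4205

Percentage change = ((1 + 0.45)^4 − 1) × 100% ≈ 342.1%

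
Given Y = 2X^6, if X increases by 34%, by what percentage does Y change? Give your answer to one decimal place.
478.9%

For Y = 2X^6:
If X → X(1 + 0.34)
Then Y → Y · (1 + 0.34)^6
     ≈ Y · 5.7893

Percentage change = ((1 + 0.34)^6 − 1) × 100% ≈ 478.9%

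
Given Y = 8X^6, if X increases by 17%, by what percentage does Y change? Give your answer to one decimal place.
156.5%

For Y = 8X^6:
If X → X(1 + 0.17)
Then Y → Y · (1 + 0.17)^6
     ≈ Y · 2.5652

Percentage change = ((1 + 0.17)^6 − 1) × 100% ≈ 156.5%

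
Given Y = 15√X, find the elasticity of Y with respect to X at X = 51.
Elasticity = 1/2

Elasticity = (dY/dX) · (X/Y)

dY/dX = 15/(2·√X)
At X = 51: dY/dX = 5·√51/34, Y = 15·√51

Elasticity = (5·√51/34) · (51 / (15·√51)) = 1/2

Interpretation: for a small percentage change in X, the percentage change in Y is approximately 0.50 times as large.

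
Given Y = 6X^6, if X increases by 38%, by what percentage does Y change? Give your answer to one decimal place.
590.7%

For Y = 6X^6:
If X → X(1 + 0.38)
Then Y → Y · (1 + 0.38)^6
     ≈ Y · 6.9068

Percentage change = ((1 + 0.38)^6 − 1) × 100% ≈ 590.7%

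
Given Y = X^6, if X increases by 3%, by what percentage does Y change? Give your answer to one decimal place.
19.4%

For Y = X^6:
If X → X(1 + 0.03)
Then Y → Y · (1 + 0.03)^6
     ≈ Y · 1.1941

Percentage change = ((1 + 0.03)^6 − 1) × 100% ≈ 19.4%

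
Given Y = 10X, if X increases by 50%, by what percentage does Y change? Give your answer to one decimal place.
50.0%

For Y = 10X:
If X → X(1 + 0.5)
Then Y → Y · (1 + 0.5)^1
     = Y · 1.5000

Percentage change = ((1 + 0.5)^1 − 1) × 100% = 50.0%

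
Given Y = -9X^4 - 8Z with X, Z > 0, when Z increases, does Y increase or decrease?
Y decreases

Taking the partial derivative:
∂Y/∂Z = -8

∂Y/∂Z = -8 < 0 (assuming positive values)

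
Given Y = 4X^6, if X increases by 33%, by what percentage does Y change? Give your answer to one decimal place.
453.5%

For Y = 4X^6:
If X → X(1 + 0.33)
Then Y → Y · (1 + 0.33)^6
     ≈ Y · 5.5349

Percentage change = ((1 + 0.33)^6 − 1) × 100% ≈ 453.5%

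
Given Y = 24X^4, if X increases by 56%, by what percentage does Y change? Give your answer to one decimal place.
492.2%

For Y = 24X^4:
If X → X(1 + 0.56)
Then Y → Y · (1 + 0.56)^4
     ≈ Y · 5.9224

Percentage change = ((1 + 0.56)^4 − 1) × 100% ≈ 492.2%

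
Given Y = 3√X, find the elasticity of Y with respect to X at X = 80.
Elasticity = 1/2

Elasticity = (dY/dX) · (X/Y)

dY/dX = 3/(2·√X)
At X = 80: dY/dX = 3·√5/40, Y = 12·√5

Elasticity = (3·√5/40) · (80 / (12·√5)) = 1/2

Interpretation: for a small percentage change in X, the percentage change in Y is approximately 0.50 times as large.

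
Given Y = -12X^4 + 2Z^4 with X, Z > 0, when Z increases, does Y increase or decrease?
Y increases

Taking the partial derivative:
∂Y/∂Z = 8Z^3

∂Y/∂Z = 8Z^3 > 0 (assuming positive values)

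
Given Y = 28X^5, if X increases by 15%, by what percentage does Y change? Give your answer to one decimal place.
101.1%

For Y = 28X^5:
If X → X(1 + 0.15)
Then Y → Y · (1 + 0.15)^5
     ≈ Y · 2.0114

Percentage change = ((1 + 0.15)^5 − 1) × 100% ≈ 101.1%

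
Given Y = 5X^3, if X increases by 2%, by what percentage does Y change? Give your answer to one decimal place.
6.1%

For Y = 5X^3:
If X → X(1 + 0.02)
Then Y → Y · (1 + 0.02)^3
     ≈ Y · 1.0612

Percentage change = ((1 + 0.02)^3 − 1) × 100% ≈ 6.1%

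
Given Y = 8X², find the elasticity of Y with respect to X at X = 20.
Elasticity = 2

Elasticity = (dY/dX) · (X/Y)

dY/dX = 16·X
At X = 20: dY/dX = 320, Y = 3200

Elasticity = 320 · (20 / 3200) = 2

Interpretation: for a small percentage change in X, the percentage change in Y is approximately 2.00 times as large.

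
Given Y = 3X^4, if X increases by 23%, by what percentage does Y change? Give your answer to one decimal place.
128.9%

For Y = 3X^4:
If X → X(1 + 0.23)
Then Y → Y · (1 + 0.23)^4
     ≈ Y · 2.2889

Percentage change = ((1 + 0.23)^4 − 1) × 100% ≈ 128.9%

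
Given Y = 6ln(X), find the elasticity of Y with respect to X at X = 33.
Elasticity = 1/ln(33) ≈ 0.2860

Elasticity = (dY/dX) · (X/Y)

dY/dX = 6/X
At X = 33: dY/dX = 2/11, Y = 6·ln(33)

Elasticity = (2/11) · (33 / (6·ln(33))) = 1/ln(33) ≈ 0.2860

Interpretation: for a small percentage change in X, the percentage change in Y is approximately 0.29 times as large.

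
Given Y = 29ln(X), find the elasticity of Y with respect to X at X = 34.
Elasticity = 1/ln(34) ≈ 0.2836

Elasticity = (dY/dX) · (X/Y)

dY/dX = 29/X
At X = 34: dY/dX = 29/34, Y = 29·ln(34)

Elasticity = (29/34) · (34 / (29·ln(34))) = 1/ln(34) ≈ 0.2836

Interpretation: for a small percentage change in X, the percentage change in Y is approximately 0.28 times as large.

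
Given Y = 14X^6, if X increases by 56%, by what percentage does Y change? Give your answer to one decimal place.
1341.3%

For Y = 14X^6:
If X → X(1 + 0.56)
Then Y → Y · (1 + 0.56)^6
     ≈ Y · 14.4128

Percentage change = ((1 + 0.56)^6 − 1) × 100% ≈ 1341.3%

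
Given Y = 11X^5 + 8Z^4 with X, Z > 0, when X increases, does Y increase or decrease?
Y increases

Taking the partial derivative:
∂Y/∂X = 55X^4

∂Y/∂X = 55X^4 > 0 (assuming positive values)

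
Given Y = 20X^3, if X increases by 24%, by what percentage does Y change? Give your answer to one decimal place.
90.7%

For Y = 20X^3:
If X → X(1 + 0.24)
Then Y → Y · (1 + 0.24)^3
     ≈ Y · 1.9066

Percentage change = ((1 + 0.24)^3 − 1) × 100% ≈ 90.7%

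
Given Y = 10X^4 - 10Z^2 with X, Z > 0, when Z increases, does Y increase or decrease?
Y decreases

Taking the partial derivative:
∂Y/∂Z = -20Z

∂Y/∂Z = -20Z < 0 (assuming positive values)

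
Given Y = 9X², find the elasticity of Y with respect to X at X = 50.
Elasticity = 2

Elasticity = (dY/dX) · (X/Y)

dY/dX = 18·X
At X = 50: dY/dX = 900, Y = 22500

Elasticity = 900 · (50 / 22500) = 2

Interpretation: for a small percentage change in X, the percentage change in Y is approximately 2.00 times as large.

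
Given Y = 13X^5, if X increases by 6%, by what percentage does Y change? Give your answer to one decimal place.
33.8%

For Y = 13X^5:
If X → X(1 + 0.06)
Then Y → Y · (1 + 0.06)^5
     ≈ Y · 1.3382

Percentage change = ((1 + 0.06)^5 − 1) × 100% ≈ 33.8%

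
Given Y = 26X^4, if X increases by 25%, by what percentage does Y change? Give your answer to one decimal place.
144.1%

For Y = 26X^4:
If X → X(1 + 0.25)
Then Y → Y · (1 + 0.25)^4
     ≈ Y · 2.4414

Percentage change = ((1 + 0.25)^4 − 1) × 100% ≈ 144.1%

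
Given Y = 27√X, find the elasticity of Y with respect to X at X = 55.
Elasticity = 1/2

Elasticity = (dY/dX) · (X/Y)

dY/dX = 27/(2·√X)
At X = 55: dY/dX = 27·√55/110, Y = 27·√55

Elasticity = (27·√55/110) · (55 / (27·√55)) = 1/2

Interpretation: for a small percentage change in X, the percentage change in Y is approximately 0.50 times as large.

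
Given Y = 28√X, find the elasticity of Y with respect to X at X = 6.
Elasticity = 1/2

Elasticity = (dY/dX) · (X/Y)

dY/dX = 14/√X
At X = 6: dY/dX = 7·√6/3, Y = 28·√6

Elasticity = (7·√6/3) · (6 / (28·√6)) = 1/2

Interpretation: for a small percentage change in X, the percentage change in Y is approximately 0.50 times as large.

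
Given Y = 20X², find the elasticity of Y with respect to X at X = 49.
Elasticity = 2

Elasticity = (dY/dX) · (X/Y)

dY/dX = 40·X
At X = 49: dY/dX = 1960, Y = 48020

Elasticity = 1960 · (49 / 48020) = 2

Interpretation: for a small percentage change in X, the percentage change in Y is approximately 2.00 times as large.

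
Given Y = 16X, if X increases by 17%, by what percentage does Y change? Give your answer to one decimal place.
17.0%

For Y = 16X:
If X → X(1 + 0.17)
Then Y → Y · (1 + 0.17)^1
     = Y · 1.1700

Percentage change = ((1 + 0.17)^1 − 1) × 100% = 17.0%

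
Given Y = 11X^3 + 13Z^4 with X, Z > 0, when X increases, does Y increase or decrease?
Y increases

Taking the partial derivative:
∂Y/∂X = 33X^2

∂Y/∂X = 33X^2 > 0 (assuming positive values)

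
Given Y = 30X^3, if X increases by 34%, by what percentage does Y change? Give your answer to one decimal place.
140.6%

For Y = 30X^3:
If X → X(1 + 0.34)
Then Y → Y · (1 + 0.34)^3
     ≈ Y · 2.4061

Percentage change = ((1 + 0.34)^3 − 1) × 100% ≈ 140.6%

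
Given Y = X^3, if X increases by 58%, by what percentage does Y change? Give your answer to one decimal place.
294.4%

For Y = X^3:
If X → X(1 + 0.58)
Then Y → Y · (1 + 0.58)^3
     ≈ Y · 3.9443

Percentage change = ((1 + 0.58)^3 − 1) × 100% ≈ 294.4%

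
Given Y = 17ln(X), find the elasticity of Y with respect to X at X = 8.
Elasticity = 1/ln(8) ≈ 0.4809

Elasticity = (dY/dX) · (X/Y)

dY/dX = 17/X
At X = 8: dY/dX = 17/8, Y = 17·ln(8)

Elasticity = (17/8) · (8 / (17·ln(8))) = 1/ln(8) ≈ 0.4809

Interpretation: for a small percentage change in X, the percentage change in Y is approximately 0.48 times as large.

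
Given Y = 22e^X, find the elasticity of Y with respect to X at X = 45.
Elasticity = 45

Elasticity = (dY/dX) · (X/Y)

dY/dX = 22·e^X
At X = 45: dY/dX = 22·e^45, Y = 22·e^45

Elasticity = (22·e^45) · (45 / (22·e^45)) = 45

Interpretation: for a small percentage change in X, the percentage change in Y is approximately 45.00 times as large.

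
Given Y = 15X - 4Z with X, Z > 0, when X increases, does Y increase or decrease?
Y increases

Taking the partial derivative:
∂Y/∂X = 15

∂Y/∂X = 15 > 0 (assuming positive values)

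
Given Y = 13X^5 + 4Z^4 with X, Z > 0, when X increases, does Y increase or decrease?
Y increases

Taking the partial derivative:
∂Y/∂X = 65X^4

∂Y/∂X = 65X^4 > 0 (assuming positive values)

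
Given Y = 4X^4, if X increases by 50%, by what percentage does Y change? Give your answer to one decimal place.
406.3%

For Y = 4X^4:
If X → X(1 + 0.5)
Then Y → Y · (1 + 0.5)^4
     = Y · 5.0625

Percentage change = ((1 + 0.5)^4 − 1) × 100% ≈ 406.3%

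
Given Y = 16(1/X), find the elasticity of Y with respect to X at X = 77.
Elasticity = -1

Elasticity = (dY/dX) · (X/Y)

dY/dX = -16/X²
At X = 77: dY/dX = -16/5929, Y = 16/77

Elasticity = (-16/5929) · (77 / (16/77)) = -1

Interpretation: for a small percentage change in X, the percentage change in Y is approximately -1.00 times as large.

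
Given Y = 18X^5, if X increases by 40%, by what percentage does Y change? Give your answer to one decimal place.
437.8%

For Y = 18X^5:
If X → X(1 + 0.4)
Then Y → Y · (1 + 0.4)^5
     ≈ Y · 5.3782

Percentage change = ((1 + 0.4)^5 − 1) × 100% ≈ 437.8%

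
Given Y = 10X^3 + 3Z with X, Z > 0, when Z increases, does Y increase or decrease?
Y increases

Taking the partial derivative:
∂Y/∂Z = 3

∂Y/∂Z = 3 > 0 (assuming positive values)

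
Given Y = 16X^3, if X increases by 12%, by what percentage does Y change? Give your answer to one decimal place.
40.5%

For Y = 16X^3:
If X → X(1 + 0.12)
Then Y → Y · (1 + 0.12)^3
     ≈ Y · 1.4049

Percentage change = ((1 + 0.12)^3 − 1) × 100% ≈ 40.5%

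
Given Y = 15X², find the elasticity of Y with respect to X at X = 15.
Elasticity = 2

Elasticity = (dY/dX) · (X/Y)

dY/dX = 30·X
At X = 15: dY/dX = 450, Y = 3375

Elasticity = 450 · (15 / 3375) = 2

Interpretation: for a small percentage change in X, the percentage change in Y is approximately 2.00 times as large.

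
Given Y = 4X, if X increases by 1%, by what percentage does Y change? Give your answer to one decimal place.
1.0%

For Y = 4X:
If X → X(1 + 0.01)
Then Y → Y · (1 + 0.01)^1
     = Y · 1.0100

Percentage change = ((1 + 0.01)^1 − 1) × 100% = 1.0%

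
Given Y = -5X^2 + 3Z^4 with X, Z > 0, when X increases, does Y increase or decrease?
Y decreases

Taking the partial derivative:
∂Y/∂X = -10X

∂Y/∂X = -10X < 0 (assuming positive values)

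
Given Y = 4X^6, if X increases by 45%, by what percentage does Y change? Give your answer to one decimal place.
829.4%

For Y = 4X^6:
If X → X(1 + 0.45)
Then Y → Y · (1 + 0.45)^6
     ≈ Y · 9.2941

Percentage change = ((1 + 0.45)^6 − 1) × 100% ≈ 829.4%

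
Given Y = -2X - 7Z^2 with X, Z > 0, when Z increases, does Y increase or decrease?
Y decreases

Taking the partial derivative:
∂Y/∂Z = -14Z

∂Y/∂Z = -14Z < 0 (assuming positive values)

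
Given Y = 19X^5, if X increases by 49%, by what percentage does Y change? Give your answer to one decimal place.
634.4%

For Y = 19X^5:
If X → X(1 + 0.49)
Then Y → Y · (1 + 0.49)^5
     ≈ Y · 7.3440

Percentage change = ((1 + 0.49)^5 − 1) × 100% ≈ 634.4%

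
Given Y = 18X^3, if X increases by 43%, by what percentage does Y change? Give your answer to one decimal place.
192.4%

For Y = 18X^3:
If X → X(1 + 0.43)
Then Y → Y · (1 + 0.43)^3
     ≈ Y · 2.9242

Percentage change = ((1 + 0.43)^3 − 1) × 100% ≈ 192.4%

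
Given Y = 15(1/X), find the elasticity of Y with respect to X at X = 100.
Elasticity = -1

Elasticity = (dY/dX) · (X/Y)

dY/dX = -15/X²
At X = 100: dY/dX = -3/2000, Y = 3/20

Elasticity = (-3/2000) · (100 / (3/20)) = -1

Interpretation: for a small percentage change in X, the percentage change in Y is approximately -1.00 times as large.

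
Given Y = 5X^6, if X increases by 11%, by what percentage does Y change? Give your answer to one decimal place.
87.0%

For Y = 5X^6:
If X → X(1 + 0.11)
Then Y → Y · (1 + 0.11)^6
     ≈ Y · 1.8704

Percentage change = ((1 + 0.11)^6 − 1) × 100% ≈ 87.0%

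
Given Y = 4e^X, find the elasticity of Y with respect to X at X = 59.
Elasticity = 59

Elasticity = (dY/dX) · (X/Y)

dY/dX = 4·e^X
At X = 59: dY/dX = 4·e^59, Y = 4·e^59

Elasticity = (4·e^59) · (59 / (4·e^59)) = 59

Interpretation: for a small percentage change in X, the percentage change in Y is approximately 59.00 times as large.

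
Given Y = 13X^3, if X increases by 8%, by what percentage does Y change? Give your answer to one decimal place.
26.0%

For Y = 13X^3:
If X → X(1 + 0.08)
Then Y → Y · (1 + 0.08)^3
     ≈ Y · 1.2597

Percentage change = ((1 + 0.08)^3 − 1) × 100% ≈ 26.0%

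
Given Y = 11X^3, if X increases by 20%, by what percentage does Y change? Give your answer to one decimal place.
72.8%

For Y = 11X^3:
If X → X(1 + 0.2)
Then Y → Y · (1 + 0.2)^3
     = Y · 1.7280

Percentage change = ((1 + 0.2)^3 − 1) × 100% = 72.8%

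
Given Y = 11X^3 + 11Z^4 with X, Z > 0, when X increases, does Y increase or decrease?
Y increases

Taking the partial derivative:
∂Y/∂X = 33X^2

∂Y/∂X = 33X^2 > 0 (assuming positive values)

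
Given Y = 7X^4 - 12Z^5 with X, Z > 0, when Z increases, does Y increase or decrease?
Y decreases

Taking the partial derivative:
∂Y/∂Z = -60Z^4

∂Y/∂Z = -60Z^4 < 0 (assuming positive values)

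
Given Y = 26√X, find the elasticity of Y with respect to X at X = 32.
Elasticity = 1/2

Elasticity = (dY/dX) · (X/Y)

dY/dX = 13/√X
At X = 32: dY/dX = 13·√2/8, Y = 104·√2

Elasticity = (13·√2/8) · (32 / (104·√2)) = 1/2

Interpretation: for a small percentage change in X, the percentage change in Y is approximately 0.50 times as large.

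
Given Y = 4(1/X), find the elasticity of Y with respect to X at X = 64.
Elasticity = -1

Elasticity = (dY/dX) · (X/Y)

dY/dX = -4/X²
At X = 64: dY/dX = -1/1024, Y = 1/16

Elasticity = (-1/1024) · (64 / (1/16)) = -1

Interpretation: for a small percentage change in X, the percentage change in Y is approximately -1.00 times as large.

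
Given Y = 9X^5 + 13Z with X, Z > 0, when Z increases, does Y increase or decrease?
Y increases

Taking the partial derivative:
∂Y/∂Z = 13

∂Y/∂Z = 13 > 0 (assuming positive values)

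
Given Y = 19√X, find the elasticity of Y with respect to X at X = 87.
Elasticity = 1/2

Elasticity = (dY/dX) · (X/Y)

dY/dX = 19/(2·√X)
At X = 87: dY/dX = 19·√87/174, Y = 19·√87

Elasticity = (19·√87/174) · (87 / (19·√87)) = 1/2

Interpretation: for a small percentage change in X, the percentage change in Y is approximately 0.50 times as large.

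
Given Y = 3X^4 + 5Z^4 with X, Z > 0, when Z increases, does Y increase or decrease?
Y increases

Taking the partial derivative:
∂Y/∂Z = 20Z^3

∂Y/∂Z = 20Z^3 > 0 (assuming positive values)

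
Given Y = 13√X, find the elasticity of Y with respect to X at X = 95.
Elasticity = 1/2

Elasticity = (dY/dX) · (X/Y)

dY/dX = 13/(2·√X)
At X = 95: dY/dX = 13·√95/190, Y = 13·√95

Elasticity = (13·√95/190) · (95 / (13·√95)) = 1/2

Interpretation: for a small percentage change in X, the percentage change in Y is approximately 0.50 times as large.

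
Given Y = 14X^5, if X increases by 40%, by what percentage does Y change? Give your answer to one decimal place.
437.8%

For Y = 14X^5:
If X → X(1 + 0.4)
Then Y → Y · (1 + 0.4)^5
     ≈ Y · 5.3782

Percentage change = ((1 + 0.4)^5 − 1) × 100% ≈ 437.8%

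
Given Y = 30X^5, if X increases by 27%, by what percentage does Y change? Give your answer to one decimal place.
230.4%

For Y = 30X^5:
If X → X(1 + 0.27)
Then Y → Y · (1 + 0.27)^5
     ≈ Y · 3.3038

Percentage change = ((1 + 0.27)^5 − 1) × 100% ≈ 230.4%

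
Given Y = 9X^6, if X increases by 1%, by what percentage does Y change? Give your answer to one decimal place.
6.2%

For Y = 9X^6:
If X → X(1 + 0.01)
Then Y → Y · (1 + 0.01)^6
     ≈ Y · 1.0615

Percentage change = ((1 + 0.01)^6 − 1) × 100% ≈ 6.2%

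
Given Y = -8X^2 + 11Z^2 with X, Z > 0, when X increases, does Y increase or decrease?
Y decreases

Taking the partial derivative:
∂Y/∂X = -16X

∂Y/∂X = -16X < 0 (assuming positive values)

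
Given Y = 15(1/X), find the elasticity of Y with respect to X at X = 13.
Elasticity = -1

Elasticity = (dY/dX) · (X/Y)

dY/dX = -15/X²
At X = 13: dY/dX = -15/169, Y = 15/13

Elasticity = (-15/169) · (13 / (15/13)) = -1

Interpretation: for a small percentage change in X, the percentage change in Y is approximately -1.00 times as large.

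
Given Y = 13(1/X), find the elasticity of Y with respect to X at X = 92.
Elasticity = -1

Elasticity = (dY/dX) · (X/Y)

dY/dX = -13/X²
At X = 92: dY/dX = -13/8464, Y = 13/92

Elasticity = (-13/8464) · (92 / (13/92)) = -1

Interpretation: for a small percentage change in X, the percentage change in Y is approximately -1.00 times as large.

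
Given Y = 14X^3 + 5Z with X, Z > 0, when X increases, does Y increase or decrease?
Y increases

Taking the partial derivative:
∂Y/∂X = 42X^2

∂Y/∂X = 42X^2 > 0 (assuming positive values)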